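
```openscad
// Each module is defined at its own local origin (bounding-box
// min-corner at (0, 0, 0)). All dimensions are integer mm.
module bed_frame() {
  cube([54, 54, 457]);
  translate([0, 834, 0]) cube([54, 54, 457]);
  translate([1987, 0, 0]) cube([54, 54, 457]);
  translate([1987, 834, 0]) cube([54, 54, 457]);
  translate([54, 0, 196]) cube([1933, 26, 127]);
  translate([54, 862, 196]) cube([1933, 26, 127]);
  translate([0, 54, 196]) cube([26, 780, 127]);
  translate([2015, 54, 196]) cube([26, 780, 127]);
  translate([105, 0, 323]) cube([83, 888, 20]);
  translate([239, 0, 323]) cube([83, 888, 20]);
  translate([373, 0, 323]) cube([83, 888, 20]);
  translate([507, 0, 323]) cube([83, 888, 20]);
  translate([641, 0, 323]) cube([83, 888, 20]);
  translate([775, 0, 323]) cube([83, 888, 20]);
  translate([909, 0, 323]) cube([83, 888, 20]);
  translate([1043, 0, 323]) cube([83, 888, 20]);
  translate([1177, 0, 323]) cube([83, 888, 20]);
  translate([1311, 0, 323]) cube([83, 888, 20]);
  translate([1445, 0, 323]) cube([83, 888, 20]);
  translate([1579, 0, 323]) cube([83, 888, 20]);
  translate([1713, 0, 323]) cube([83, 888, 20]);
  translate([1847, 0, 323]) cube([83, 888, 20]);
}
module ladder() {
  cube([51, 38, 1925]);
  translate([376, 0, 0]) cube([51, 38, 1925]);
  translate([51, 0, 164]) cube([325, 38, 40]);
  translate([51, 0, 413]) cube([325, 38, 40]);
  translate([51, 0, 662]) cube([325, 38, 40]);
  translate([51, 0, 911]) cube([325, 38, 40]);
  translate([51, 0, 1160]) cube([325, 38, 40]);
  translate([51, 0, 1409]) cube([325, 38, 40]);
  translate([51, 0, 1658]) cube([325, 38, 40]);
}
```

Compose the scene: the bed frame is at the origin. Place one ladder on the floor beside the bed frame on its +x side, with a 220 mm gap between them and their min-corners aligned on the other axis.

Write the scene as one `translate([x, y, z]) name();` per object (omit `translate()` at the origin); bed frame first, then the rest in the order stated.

bed_frame();
translate([2261, 0, 0]) ladder();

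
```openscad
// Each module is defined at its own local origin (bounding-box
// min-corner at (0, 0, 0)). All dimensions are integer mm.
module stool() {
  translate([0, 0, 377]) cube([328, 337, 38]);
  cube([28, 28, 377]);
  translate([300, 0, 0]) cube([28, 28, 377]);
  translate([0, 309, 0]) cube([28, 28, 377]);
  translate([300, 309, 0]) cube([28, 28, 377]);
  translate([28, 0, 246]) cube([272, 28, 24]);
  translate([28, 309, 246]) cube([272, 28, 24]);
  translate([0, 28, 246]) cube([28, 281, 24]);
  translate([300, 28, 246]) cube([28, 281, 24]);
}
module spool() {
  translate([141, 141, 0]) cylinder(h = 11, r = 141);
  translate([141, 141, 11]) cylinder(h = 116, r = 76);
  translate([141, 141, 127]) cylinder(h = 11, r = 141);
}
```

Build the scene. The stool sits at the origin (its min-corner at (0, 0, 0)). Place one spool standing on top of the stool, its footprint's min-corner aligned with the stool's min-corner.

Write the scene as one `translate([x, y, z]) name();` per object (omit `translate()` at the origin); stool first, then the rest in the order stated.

stool();
translate([0, 0, 415]) spool();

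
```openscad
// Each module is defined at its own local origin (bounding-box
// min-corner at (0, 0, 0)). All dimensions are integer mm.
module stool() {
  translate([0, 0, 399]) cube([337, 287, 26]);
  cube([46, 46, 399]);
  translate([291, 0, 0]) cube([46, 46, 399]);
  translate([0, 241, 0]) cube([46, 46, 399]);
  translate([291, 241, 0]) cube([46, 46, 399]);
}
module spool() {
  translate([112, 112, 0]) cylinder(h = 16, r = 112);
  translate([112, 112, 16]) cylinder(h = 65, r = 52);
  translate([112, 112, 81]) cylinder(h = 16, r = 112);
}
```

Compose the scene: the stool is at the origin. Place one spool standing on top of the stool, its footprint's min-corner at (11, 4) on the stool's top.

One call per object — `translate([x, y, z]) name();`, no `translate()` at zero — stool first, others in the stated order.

stool();
translate([11, 4, 425]) spool();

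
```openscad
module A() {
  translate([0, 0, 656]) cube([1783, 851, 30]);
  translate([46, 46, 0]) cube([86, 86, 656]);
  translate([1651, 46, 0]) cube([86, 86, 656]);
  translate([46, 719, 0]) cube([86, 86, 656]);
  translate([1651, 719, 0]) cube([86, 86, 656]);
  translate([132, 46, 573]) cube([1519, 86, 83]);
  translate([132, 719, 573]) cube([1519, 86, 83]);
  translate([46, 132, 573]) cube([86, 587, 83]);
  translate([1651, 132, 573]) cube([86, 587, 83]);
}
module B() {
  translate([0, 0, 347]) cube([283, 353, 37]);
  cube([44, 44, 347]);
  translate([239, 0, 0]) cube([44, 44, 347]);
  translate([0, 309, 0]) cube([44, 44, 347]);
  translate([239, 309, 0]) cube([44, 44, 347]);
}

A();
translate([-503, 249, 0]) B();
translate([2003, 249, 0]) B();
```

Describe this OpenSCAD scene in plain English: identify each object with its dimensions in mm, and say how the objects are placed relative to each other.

A is a table with a 1783×851 mm rectangular top, 30 mm thick, top surface at z = 686 mm, supported by four 86×86 mm square legs, each inset 46 mm from the nearest pair of top edges, running from the floor. Four apron rails, 86 mm thick and 83 mm tall, run between adjacent legs with their top edges flush with the underside of the top and their outer faces flush with the legs' outer faces.

B is a four-legged stool. The seat is a 283×353×37 mm slab whose top surface is at z = 384 mm; four square legs, each 44×44 mm in cross-section, run from the floor (z = 0) to the underside of the seat, each flush with a corner of the seat.

Two stools sit around the table at the −x, +x sides.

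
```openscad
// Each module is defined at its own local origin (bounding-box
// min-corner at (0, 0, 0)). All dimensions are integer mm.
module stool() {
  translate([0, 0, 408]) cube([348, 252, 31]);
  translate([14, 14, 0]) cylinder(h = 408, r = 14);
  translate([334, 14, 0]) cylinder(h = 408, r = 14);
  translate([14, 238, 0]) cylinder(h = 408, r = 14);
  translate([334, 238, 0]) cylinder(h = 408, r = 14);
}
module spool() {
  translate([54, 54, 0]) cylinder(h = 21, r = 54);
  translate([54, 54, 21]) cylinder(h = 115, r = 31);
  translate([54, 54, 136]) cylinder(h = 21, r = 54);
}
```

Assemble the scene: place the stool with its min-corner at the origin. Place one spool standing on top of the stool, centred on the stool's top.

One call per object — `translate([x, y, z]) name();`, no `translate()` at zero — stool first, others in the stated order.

stool();
translate([120, 72, 439]) spool();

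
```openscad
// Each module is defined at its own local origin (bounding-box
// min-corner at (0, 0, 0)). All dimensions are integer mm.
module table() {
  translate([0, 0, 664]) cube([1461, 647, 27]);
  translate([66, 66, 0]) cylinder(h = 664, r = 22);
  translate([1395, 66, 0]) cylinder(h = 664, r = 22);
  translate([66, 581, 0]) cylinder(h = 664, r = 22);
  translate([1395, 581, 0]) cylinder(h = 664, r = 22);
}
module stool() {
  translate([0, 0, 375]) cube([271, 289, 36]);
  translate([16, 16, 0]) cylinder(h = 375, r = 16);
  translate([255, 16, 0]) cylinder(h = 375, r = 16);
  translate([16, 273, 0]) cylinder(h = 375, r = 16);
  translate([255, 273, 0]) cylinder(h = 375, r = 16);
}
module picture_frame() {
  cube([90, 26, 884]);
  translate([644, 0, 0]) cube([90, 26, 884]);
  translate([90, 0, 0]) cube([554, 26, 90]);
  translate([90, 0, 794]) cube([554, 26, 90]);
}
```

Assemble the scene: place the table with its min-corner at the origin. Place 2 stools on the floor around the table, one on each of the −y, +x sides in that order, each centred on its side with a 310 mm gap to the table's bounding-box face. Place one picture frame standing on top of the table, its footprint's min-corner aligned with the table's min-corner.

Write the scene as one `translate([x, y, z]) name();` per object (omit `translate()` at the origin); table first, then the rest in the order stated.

table();
translate([595, -599, 0]) stool();
translate([1771, 179, 0]) stool();
translate([0, 0, 691]) picture_frame();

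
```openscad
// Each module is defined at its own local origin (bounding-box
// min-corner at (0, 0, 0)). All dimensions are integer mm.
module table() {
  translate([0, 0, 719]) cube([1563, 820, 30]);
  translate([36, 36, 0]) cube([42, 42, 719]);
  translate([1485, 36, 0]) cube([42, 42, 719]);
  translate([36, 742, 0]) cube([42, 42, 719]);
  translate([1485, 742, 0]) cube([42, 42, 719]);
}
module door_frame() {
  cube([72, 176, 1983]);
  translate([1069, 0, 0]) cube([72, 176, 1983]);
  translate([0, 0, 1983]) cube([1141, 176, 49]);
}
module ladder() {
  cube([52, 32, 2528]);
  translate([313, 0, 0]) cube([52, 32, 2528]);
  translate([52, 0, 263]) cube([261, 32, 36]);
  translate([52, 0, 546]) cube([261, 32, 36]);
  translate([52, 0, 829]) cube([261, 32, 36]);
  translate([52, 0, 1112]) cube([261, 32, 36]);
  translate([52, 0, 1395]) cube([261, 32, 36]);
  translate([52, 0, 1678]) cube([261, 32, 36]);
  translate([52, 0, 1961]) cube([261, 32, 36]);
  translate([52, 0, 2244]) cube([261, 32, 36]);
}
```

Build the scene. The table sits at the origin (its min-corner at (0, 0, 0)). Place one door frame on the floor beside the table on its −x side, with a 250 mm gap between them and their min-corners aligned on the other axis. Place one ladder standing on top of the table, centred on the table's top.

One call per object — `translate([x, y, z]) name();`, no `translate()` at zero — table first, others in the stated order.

table();
translate([-1391, 0, 0]) door_frame();
translate([599, 394, 749]) ladder();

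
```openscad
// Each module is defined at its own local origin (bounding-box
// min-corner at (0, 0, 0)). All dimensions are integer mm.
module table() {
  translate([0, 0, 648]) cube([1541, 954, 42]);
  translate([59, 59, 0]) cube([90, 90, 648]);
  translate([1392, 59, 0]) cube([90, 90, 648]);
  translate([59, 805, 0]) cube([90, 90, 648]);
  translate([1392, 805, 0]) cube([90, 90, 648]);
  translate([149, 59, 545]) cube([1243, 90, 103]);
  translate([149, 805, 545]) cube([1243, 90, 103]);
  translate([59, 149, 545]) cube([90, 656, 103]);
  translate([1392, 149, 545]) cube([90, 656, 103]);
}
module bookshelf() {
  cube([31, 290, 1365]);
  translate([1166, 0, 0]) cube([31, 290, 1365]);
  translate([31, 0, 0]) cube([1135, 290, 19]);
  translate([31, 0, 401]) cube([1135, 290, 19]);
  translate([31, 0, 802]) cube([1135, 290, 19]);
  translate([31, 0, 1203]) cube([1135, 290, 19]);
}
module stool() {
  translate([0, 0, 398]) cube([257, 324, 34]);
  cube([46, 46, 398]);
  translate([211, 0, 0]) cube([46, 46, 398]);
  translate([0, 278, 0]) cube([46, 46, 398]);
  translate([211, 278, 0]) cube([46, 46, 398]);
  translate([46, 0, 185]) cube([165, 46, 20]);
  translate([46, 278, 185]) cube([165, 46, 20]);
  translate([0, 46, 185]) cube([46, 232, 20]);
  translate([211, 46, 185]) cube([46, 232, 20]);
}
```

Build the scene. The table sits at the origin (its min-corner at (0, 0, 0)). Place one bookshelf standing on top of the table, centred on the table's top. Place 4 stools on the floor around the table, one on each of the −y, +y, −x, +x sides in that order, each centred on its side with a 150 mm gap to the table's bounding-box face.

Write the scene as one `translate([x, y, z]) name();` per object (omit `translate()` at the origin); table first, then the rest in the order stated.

table();
translate([172, 332, 690]) bookshelf();
translate([642, -474, 0]) stool();
translate([642, 1104, 0]) stool();
translate([-407, 315, 0]) stool();
translate([1691, 315, 0]) stool();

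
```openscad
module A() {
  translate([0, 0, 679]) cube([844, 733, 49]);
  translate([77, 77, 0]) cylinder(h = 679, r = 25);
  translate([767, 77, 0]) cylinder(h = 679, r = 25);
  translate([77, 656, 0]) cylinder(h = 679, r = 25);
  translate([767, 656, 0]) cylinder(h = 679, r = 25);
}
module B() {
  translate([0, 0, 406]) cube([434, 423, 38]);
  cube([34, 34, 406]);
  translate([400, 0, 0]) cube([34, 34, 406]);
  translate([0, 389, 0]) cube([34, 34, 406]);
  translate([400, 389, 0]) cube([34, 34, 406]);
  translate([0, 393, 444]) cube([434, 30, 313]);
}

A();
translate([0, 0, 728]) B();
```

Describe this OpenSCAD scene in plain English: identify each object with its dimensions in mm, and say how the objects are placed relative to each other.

A is a rectangular dining table. The top is 844×733×49 mm with its upper surface at z = 728 mm. It stands on four round legs of 50 mm diameter, each leg's bounding box inset 52 mm from the nearest pair of top edges, running from the floor to the underside of the top.

B is a chair. The seat is a 434×423×38 mm slab with its top at z = 444 mm, on four 34×34 mm corner legs (flush with the seat edges, standing on z = 0). A flat backrest 30 mm thick, 313 mm tall, spans the full seat width and rises from the seat top along its +y edge, rear face flush with the rear of the seat.

The chair is on top of the table.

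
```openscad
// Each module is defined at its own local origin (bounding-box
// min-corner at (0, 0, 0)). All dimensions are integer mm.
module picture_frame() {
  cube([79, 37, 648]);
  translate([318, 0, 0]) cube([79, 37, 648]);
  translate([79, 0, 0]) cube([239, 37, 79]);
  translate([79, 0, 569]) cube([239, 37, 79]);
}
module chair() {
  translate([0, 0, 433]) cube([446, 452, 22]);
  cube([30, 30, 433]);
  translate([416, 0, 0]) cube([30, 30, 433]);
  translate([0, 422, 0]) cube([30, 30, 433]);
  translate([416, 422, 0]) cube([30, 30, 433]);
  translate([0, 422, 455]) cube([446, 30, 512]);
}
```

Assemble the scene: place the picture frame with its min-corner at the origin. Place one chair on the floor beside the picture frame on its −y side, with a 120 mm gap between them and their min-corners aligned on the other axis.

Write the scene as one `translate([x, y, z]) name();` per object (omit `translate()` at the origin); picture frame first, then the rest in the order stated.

picture_frame();
translate([0, -572, 0]) chair();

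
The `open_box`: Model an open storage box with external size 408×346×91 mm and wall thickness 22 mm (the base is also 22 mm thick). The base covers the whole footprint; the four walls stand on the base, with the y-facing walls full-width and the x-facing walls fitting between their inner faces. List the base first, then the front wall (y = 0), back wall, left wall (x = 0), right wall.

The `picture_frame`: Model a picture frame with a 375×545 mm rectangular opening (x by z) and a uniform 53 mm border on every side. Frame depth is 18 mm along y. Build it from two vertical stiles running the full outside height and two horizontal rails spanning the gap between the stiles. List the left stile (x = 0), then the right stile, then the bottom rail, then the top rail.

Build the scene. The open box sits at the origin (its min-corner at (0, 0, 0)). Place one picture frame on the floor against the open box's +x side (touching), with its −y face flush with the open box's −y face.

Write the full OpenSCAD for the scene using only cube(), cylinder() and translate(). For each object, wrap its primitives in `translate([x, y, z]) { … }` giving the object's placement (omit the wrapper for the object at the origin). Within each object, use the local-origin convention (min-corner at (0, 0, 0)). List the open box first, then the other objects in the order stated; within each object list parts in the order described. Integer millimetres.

cube([408, 346, 22]);
translate([0, 0, 22]) cube([408, 22, 69]);
translate([0, 324, 22]) cube([408, 22, 69]);
translate([0, 22, 22]) cube([22, 302, 69]);
translate([386, 22, 22]) cube([22, 302, 69]);
translate([408, 0, 0]) {
  cube([53, 18, 651]);
  translate([428, 0, 0]) cube([53, 18, 651]);
  translate([53, 0, 0]) cube([375, 18, 53]);
  translate([53, 0, 598]) cube([375, 18, 53]);
}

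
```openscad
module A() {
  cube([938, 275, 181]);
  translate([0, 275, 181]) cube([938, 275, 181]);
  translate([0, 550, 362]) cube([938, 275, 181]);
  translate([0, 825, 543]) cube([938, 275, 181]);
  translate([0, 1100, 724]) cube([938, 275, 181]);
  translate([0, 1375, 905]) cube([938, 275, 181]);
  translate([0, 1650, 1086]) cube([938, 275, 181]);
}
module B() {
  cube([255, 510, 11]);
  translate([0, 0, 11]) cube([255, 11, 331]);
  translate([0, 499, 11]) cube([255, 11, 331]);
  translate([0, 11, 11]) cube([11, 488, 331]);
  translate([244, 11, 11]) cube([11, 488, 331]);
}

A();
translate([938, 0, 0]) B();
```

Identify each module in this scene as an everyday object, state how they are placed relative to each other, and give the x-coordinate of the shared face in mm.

The staircase's +x face and the open box's −x face are both at x = 938 mm.

A is a staircase. B is an open box. The open box is against the staircase's +x side, with their −y faces flush. The x-coordinate of the shared face is 938 mm.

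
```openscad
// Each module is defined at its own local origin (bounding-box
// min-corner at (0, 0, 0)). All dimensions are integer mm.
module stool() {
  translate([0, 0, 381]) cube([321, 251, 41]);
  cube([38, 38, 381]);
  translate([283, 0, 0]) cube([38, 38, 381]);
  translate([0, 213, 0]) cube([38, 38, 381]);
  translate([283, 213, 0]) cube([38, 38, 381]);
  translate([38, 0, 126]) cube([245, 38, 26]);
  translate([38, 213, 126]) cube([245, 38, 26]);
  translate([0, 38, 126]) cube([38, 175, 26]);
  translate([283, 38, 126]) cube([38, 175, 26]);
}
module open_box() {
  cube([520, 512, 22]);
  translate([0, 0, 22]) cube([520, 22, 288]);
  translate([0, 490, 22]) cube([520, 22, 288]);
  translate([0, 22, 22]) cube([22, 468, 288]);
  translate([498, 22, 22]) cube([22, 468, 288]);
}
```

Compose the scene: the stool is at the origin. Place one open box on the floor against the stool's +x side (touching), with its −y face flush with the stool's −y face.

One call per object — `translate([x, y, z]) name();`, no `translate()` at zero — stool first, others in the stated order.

stool();
translate([321, 0, 0]) open_box();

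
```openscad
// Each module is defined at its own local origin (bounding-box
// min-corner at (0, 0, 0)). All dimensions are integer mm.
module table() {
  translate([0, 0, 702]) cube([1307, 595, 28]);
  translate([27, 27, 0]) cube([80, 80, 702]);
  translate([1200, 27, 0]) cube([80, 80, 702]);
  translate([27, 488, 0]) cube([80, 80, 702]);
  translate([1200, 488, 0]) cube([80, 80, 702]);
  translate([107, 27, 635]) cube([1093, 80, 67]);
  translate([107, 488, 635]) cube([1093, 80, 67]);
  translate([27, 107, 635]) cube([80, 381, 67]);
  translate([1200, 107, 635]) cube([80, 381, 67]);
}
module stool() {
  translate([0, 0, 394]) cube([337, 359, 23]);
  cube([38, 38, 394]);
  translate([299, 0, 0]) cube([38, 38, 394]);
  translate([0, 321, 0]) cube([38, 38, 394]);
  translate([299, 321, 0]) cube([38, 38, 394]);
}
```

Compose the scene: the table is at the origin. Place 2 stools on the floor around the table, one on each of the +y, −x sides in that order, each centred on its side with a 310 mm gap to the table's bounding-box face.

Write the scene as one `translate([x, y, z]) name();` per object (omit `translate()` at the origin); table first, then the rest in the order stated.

table();
translate([485, 905, 0]) stool();
translate([-647, 118, 0]) stool();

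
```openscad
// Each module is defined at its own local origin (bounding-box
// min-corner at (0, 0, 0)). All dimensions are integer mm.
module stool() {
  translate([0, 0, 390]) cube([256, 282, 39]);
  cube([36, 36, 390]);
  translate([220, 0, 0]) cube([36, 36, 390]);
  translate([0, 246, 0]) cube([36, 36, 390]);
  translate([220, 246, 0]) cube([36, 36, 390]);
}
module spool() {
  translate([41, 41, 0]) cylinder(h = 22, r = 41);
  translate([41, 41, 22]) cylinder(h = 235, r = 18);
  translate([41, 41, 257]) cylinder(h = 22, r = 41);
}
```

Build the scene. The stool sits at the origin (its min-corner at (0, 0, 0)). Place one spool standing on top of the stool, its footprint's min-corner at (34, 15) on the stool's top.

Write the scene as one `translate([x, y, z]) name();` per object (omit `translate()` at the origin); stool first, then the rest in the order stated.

stool();
translate([34, 15, 429]) spool();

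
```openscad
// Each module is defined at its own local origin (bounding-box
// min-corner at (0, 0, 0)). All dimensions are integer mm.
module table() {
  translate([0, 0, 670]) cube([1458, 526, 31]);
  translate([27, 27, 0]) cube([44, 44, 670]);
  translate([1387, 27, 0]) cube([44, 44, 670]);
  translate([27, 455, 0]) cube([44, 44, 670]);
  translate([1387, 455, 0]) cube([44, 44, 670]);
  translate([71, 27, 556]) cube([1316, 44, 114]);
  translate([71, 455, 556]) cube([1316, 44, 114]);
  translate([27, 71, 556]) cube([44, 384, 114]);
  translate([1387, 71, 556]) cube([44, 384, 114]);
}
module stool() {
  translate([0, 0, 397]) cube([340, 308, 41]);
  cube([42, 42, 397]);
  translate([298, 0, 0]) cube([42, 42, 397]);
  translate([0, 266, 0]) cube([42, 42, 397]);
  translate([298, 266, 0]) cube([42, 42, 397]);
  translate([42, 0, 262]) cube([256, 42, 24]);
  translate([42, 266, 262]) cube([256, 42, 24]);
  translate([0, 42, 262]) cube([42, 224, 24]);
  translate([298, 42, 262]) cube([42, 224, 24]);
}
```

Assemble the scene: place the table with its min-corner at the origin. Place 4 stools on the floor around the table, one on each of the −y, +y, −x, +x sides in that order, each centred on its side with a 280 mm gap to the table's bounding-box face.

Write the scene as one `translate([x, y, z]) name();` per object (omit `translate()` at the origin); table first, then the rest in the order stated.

table();
translate([559, -588, 0]) stool();
translate([559, 806, 0]) stool();
translate([-620, 109, 0]) stool();
translate([1738, 109, 0]) stool();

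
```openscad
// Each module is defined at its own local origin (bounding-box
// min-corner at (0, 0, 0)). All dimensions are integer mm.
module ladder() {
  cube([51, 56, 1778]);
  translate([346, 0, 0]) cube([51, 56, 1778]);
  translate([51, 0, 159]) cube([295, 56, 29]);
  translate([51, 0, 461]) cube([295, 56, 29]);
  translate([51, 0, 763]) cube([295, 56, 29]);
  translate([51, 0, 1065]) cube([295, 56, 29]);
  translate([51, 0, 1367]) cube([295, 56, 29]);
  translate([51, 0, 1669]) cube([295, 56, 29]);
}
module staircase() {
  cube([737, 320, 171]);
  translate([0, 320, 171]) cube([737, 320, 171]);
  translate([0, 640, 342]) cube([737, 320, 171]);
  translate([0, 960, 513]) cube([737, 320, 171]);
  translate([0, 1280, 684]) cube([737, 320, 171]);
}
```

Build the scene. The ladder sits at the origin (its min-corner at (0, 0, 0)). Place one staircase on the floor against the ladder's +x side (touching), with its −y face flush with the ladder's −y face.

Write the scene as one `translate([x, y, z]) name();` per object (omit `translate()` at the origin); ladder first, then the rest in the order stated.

ladder();
translate([397, 0, 0]) staircase();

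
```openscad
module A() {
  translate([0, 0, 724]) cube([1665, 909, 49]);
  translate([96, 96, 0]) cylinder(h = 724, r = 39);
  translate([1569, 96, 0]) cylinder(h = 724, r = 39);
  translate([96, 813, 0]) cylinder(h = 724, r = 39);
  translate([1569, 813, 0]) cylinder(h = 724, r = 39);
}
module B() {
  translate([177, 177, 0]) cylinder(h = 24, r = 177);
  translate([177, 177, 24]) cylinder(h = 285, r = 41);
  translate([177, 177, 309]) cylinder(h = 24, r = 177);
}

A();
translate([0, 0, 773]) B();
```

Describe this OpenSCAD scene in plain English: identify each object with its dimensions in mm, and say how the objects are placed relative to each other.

A is a table: top 1665 mm (x) × 909 mm (y), 49 mm thick, upper face at z = 773 mm, on four round legs of 78 mm diameter, each leg's bounding box inset 57 mm from the nearest pair of top edges, running from z = 0 to the bottom of the top.

B is a spool: two coaxial disc flanges of radius 177 mm and thickness 24 mm, joined by a core cylinder of radius 41 mm and height 285 mm. The lower flange rests on z = 0 and the three cylinders share a vertical axis.

The spool is on top of the table.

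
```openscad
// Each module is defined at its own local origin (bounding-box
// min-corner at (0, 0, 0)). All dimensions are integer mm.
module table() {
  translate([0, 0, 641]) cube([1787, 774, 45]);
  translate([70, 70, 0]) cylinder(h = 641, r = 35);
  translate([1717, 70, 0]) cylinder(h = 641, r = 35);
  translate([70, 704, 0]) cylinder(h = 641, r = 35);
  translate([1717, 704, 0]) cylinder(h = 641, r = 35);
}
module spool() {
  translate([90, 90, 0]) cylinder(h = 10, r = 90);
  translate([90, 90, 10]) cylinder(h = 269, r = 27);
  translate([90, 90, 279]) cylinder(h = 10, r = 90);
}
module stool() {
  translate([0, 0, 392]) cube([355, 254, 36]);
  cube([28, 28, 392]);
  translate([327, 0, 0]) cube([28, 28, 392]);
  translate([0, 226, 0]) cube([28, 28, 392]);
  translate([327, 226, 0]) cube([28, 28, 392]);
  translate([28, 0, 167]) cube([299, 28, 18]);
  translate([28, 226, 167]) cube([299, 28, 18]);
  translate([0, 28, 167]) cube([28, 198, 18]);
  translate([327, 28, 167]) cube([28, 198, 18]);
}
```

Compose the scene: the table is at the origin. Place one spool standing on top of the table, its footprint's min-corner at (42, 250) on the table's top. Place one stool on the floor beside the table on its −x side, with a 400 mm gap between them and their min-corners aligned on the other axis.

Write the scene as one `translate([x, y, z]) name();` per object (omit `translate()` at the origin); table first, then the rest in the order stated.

table();
translate([42, 250, 686]) spool();
translate([-755, 0, 0]) stool();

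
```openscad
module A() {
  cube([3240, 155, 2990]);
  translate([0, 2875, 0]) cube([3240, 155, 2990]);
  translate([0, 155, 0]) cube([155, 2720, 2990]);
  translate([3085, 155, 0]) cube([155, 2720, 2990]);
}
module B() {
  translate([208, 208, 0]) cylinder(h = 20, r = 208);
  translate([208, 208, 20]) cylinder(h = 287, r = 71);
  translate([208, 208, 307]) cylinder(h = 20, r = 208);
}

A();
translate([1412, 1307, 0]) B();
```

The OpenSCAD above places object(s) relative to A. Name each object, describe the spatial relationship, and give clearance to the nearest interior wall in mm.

Clearances: x = 1257, y = 1152; minimum 1152 mm.

A is a house frame. B is a spool. The spool sits inside the house frame, centred. The clearance to the nearest interior wall is 1152 mm.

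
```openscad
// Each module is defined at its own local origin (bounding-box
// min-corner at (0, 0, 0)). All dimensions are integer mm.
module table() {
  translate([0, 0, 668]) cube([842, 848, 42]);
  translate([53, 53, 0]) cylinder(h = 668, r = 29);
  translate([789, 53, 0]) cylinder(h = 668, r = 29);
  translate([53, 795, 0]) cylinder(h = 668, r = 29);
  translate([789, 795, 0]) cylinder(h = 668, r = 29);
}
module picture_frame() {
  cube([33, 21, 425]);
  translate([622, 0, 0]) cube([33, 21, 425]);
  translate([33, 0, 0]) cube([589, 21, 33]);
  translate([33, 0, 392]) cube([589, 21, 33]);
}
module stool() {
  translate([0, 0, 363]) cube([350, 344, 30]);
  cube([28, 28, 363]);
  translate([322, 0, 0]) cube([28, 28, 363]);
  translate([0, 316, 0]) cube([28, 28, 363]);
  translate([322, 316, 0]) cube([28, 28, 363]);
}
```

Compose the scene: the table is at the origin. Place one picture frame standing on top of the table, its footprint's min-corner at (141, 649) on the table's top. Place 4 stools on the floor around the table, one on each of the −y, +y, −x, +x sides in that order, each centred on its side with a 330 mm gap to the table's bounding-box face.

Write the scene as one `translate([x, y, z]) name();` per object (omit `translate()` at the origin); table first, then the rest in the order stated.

table();
translate([141, 649, 710]) picture_frame();
translate([246, -674, 0]) stool();
translate([246, 1178, 0]) stool();
translate([-680, 252, 0]) stool();
translate([1172, 252, 0]) stool();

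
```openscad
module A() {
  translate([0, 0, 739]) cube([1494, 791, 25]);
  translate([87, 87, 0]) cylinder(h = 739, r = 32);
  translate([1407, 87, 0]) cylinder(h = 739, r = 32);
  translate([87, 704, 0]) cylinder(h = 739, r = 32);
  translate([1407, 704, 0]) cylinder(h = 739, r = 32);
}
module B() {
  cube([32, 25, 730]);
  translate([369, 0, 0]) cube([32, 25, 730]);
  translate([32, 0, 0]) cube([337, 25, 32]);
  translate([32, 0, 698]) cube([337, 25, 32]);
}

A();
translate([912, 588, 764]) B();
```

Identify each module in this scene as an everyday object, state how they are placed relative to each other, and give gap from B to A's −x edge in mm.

A is a table. B is a picture frame. The picture frame is on top of the table. The gap from the picture frame to the table's −x edge is 912 mm.

The picture frame's min-x is at 912; the table's min-x is 0; gap = 912 mm.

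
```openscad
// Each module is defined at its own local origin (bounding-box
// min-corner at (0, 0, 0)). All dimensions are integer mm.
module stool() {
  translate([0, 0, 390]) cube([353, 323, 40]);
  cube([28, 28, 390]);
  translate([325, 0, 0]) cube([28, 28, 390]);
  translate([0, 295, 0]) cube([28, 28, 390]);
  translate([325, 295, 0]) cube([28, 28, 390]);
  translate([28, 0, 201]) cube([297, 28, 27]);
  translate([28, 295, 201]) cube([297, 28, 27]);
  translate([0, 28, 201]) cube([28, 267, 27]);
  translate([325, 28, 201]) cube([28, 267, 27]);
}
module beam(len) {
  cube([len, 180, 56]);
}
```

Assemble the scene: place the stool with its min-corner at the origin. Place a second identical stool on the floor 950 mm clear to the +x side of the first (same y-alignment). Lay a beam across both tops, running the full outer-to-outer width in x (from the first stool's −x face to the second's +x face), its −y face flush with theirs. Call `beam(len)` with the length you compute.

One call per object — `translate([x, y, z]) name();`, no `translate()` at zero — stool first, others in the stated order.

stool();
translate([1303, 0, 0]) stool();
translate([0, 0, 430]) beam(1656);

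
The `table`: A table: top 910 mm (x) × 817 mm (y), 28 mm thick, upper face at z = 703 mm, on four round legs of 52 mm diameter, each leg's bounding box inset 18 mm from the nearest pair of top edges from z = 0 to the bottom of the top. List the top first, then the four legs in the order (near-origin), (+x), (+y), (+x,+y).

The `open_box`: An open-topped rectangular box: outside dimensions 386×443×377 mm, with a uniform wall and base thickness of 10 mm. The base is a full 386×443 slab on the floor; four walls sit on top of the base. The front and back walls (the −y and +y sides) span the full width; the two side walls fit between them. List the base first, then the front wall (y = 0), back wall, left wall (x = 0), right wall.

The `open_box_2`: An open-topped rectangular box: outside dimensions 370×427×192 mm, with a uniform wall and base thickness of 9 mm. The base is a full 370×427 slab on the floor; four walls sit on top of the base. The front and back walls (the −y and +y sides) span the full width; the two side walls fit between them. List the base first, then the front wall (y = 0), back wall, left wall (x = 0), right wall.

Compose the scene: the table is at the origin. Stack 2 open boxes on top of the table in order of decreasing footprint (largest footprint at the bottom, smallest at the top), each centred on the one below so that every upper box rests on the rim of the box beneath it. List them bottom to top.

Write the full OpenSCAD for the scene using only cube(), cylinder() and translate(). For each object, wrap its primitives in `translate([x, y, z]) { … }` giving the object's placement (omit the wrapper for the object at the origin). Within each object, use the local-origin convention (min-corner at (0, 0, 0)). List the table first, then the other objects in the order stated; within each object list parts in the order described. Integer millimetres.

translate([0, 0, 675]) cube([910, 817, 28]);
translate([44, 44, 0]) cylinder(h = 675, r = 26);
translate([866, 44, 0]) cylinder(h = 675, r = 26);
translate([44, 773, 0]) cylinder(h = 675, r = 26);
translate([866, 773, 0]) cylinder(h = 675, r = 26);
translate([262, 187, 703]) {
  cube([386, 443, 10]);
  translate([0, 0, 10]) cube([386, 10, 367]);
  translate([0, 433, 10]) cube([386, 10, 367]);
  translate([0, 10, 10]) cube([10, 423, 367]);
  translate([376, 10, 10]) cube([10, 423, 367]);
}
translate([270, 195, 1080]) {
  cube([370, 427, 9]);
  translate([0, 0, 9]) cube([370, 9, 183]);
  translate([0, 418, 9]) cube([370, 9, 183]);
  translate([0, 9, 9]) cube([9, 409, 183]);
  translate([361, 9, 9]) cube([9, 409, 183]);
}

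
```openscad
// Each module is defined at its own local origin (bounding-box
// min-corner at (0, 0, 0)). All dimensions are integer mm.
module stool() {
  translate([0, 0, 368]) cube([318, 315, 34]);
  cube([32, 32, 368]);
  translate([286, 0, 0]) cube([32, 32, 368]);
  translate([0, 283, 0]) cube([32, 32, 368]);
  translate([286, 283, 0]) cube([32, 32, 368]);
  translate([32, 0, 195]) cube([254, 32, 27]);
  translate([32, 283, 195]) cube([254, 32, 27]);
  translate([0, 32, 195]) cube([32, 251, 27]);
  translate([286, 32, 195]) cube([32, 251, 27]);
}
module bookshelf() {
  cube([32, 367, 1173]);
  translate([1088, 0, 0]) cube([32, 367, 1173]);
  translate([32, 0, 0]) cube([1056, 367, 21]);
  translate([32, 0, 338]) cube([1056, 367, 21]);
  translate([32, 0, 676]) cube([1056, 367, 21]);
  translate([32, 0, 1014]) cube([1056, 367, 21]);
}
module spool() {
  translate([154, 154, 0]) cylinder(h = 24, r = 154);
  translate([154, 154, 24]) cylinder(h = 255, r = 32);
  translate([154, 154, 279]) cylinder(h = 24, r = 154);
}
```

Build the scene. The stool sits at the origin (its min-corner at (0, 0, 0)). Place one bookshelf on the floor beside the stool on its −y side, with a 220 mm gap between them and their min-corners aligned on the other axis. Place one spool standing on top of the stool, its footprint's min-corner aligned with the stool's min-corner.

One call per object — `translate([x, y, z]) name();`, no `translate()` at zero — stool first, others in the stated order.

stool();
translate([0, -587, 0]) bookshelf();
translate([0, 0, 402]) spool();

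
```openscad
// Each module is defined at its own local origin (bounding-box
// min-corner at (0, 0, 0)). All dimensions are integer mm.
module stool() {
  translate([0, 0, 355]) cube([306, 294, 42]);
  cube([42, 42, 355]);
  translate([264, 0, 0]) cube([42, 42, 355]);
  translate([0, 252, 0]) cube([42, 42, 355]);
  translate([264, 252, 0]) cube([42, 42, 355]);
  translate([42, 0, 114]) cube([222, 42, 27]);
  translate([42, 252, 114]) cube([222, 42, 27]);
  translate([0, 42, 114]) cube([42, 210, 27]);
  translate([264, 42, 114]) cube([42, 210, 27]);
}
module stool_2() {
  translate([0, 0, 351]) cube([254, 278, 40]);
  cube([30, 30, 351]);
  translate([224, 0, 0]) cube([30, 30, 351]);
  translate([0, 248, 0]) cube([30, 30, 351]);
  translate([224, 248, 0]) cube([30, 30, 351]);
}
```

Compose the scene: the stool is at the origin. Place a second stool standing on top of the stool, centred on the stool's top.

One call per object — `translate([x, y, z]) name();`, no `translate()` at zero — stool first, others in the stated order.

stool();
translate([26, 8, 397]) stool_2();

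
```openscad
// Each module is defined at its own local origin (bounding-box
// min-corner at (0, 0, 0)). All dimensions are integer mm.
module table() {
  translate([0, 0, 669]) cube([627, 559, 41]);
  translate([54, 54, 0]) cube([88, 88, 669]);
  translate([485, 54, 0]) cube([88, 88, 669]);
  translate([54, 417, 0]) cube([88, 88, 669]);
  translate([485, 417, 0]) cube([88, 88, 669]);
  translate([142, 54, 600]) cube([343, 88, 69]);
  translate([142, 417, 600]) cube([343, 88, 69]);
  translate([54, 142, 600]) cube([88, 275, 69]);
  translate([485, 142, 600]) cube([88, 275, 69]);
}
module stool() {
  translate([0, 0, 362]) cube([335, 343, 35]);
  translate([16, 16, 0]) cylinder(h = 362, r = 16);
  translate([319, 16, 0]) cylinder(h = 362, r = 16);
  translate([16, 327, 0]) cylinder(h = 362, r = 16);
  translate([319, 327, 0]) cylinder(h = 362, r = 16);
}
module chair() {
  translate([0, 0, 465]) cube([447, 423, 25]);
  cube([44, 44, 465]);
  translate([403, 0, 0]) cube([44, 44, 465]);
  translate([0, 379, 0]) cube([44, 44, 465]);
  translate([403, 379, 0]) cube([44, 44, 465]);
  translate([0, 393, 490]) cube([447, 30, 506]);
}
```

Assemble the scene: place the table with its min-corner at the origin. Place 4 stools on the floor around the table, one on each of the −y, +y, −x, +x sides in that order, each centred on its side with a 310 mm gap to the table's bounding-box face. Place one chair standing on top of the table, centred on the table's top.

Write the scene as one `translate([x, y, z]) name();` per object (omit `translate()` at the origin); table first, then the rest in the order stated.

table();
translate([146, -653, 0]) stool();
translate([146, 869, 0]) stool();
translate([-645, 108, 0]) stool();
translate([937, 108, 0]) stool();
translate([90, 68, 710]) chair();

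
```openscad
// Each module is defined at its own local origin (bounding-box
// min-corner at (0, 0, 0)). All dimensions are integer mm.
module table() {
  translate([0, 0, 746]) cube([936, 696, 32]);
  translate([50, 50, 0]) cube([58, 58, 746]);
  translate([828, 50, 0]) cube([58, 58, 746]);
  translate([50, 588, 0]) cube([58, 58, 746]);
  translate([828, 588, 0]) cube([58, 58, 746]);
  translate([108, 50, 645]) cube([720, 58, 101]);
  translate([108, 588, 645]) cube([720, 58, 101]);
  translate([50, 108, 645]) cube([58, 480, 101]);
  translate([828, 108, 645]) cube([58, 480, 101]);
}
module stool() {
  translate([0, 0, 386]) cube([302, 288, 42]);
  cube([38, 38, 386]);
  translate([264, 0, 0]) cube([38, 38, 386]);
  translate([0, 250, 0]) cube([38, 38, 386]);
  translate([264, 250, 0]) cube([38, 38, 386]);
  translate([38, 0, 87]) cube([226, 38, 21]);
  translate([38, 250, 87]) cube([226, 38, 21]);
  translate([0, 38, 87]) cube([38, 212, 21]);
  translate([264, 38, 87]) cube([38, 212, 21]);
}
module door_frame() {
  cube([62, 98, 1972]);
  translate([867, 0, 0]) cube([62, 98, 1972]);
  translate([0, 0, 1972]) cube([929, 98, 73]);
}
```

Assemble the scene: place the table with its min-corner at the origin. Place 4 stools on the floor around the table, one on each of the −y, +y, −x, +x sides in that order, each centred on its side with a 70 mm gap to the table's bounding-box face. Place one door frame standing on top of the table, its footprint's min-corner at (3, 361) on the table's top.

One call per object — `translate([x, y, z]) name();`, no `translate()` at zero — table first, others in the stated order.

table();
translate([317, -358, 0]) stool();
translate([317, 766, 0]) stool();
translate([-372, 204, 0]) stool();
translate([1006, 204, 0]) stool();
translate([3, 361, 778]) door_frame();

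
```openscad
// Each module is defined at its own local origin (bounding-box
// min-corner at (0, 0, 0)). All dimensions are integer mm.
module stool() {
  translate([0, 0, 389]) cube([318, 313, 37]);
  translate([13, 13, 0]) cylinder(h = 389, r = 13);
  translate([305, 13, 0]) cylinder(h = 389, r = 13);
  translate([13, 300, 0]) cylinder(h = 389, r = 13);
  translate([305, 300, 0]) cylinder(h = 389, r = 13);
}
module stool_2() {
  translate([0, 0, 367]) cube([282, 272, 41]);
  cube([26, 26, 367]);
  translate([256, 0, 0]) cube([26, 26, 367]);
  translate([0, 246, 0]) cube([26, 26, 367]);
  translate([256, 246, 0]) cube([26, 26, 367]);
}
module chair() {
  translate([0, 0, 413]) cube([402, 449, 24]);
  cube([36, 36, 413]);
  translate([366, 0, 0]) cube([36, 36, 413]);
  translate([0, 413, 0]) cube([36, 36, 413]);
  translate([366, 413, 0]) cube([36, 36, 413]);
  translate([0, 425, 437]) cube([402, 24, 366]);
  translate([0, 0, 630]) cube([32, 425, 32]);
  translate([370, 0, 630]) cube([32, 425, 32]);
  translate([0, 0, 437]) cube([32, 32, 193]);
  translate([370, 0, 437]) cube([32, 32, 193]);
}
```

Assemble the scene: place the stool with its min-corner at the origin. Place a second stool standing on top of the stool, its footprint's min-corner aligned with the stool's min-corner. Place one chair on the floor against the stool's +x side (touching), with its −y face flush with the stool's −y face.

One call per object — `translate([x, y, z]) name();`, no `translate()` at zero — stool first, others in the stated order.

stool();
translate([0, 0, 426]) stool_2();
translate([318, 0, 0]) chair();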